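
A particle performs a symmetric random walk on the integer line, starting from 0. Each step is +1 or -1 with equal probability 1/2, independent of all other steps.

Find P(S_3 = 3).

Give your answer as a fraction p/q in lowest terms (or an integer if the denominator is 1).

Answer: 1/8

Derivation:
To reach position 3 after 3 steps: need 3 steps of +1 and 0 of -1.
Favorable paths: C(3,3) = 1
Total paths: 2^3 = 8
P = 1/8 = 1/8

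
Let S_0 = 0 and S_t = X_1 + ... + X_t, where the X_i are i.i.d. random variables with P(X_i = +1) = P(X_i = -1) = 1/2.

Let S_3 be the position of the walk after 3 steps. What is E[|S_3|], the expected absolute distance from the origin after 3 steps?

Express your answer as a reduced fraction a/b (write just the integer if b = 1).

S_3 takes values m ≡ 1 (mod 2) with |m| ≤ 3; P(S_3=m) = C(3,(3+m)/2)/2^3.
Total paths: 2^3 = 8
Distribution: P(S=-3)=1/8, P(S=-1)=3/8, P(S=1)=3/8, P(S=3)=1/8
E[|S_3|] = Σ_m |m|·P(S_3=m) = 12/8 = 3/2

Answer: 3/2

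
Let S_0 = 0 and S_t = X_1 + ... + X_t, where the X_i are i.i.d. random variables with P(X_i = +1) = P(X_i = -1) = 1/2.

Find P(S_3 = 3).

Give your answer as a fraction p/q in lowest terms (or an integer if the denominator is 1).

To reach position 3 after 3 steps: need 3 steps of +1 and 0 of -1.
Favorable paths: C(3,3) = 1
Total paths: 2^3 = 8
P = 1/8 = 1/8

Answer: 1/8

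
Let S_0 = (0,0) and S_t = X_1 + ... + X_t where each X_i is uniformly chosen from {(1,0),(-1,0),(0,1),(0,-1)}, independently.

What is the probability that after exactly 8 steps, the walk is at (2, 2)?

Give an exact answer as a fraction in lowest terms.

Let h be the number of horizontal steps (so 8-h are vertical). To end at (2,2) need (h+2)/2 right-steps and ((8-h)+2)/2 up-steps.
Sum over h with 2 ≤ h ≤ 6, h ≡ 0 (mod 2), 8-h ≡ 0 (mod 2):
h=2: C(8,2)·C(2,2)·C(6,4) = 28·1·15 = 420
h=4: C(8,4)·C(4,3)·C(4,3) = 70·4·4 = 1120
h=6: C(8,6)·C(6,4)·C(2,2) = 28·15·1 = 420
Total favorable: 1960
Total paths: 4^8 = 65536
P = 1960/65536 = 245/8192

Answer: 245/8192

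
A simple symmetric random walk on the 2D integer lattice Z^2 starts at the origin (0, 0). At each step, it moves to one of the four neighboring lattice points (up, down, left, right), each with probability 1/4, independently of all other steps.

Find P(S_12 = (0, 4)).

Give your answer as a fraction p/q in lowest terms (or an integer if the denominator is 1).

Answer: 245025/16777216

Derivation:
Let h be the number of horizontal steps (so 12-h are vertical). To end at (0,4) need (h+0)/2 right-steps and ((12-h)+4)/2 up-steps.
Sum over h with 0 ≤ h ≤ 8, h ≡ 0 (mod 2), 12-h ≡ 0 (mod 2):
h=0: C(12,0)·C(0,0)·C(12,8) = 1·1·495 = 495
h=2: C(12,2)·C(2,1)·C(10,7) = 66·2·120 = 15840
h=4: C(12,4)·C(4,2)·C(8,6) = 495·6·28 = 83160
h=6: C(12,6)·C(6,3)·C(6,5) = 924·20·6 = 110880
h=8: C(12,8)·C(8,4)·C(4,4) = 495·70·1 = 34650
Total favorable: 245025
Total paths: 4^12 = 16777216
P = 245025/16777216 = 245025/16777216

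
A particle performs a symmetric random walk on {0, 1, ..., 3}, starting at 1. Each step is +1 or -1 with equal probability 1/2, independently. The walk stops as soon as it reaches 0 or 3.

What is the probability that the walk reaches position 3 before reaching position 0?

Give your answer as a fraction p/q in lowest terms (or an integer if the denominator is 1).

Answer: 1/3

Derivation:
Symmetric walk (p = 1/2): the harmonic-function argument gives P(hit 3 before 0 | start at 1) = a/N.
P = 1/3 = 1/3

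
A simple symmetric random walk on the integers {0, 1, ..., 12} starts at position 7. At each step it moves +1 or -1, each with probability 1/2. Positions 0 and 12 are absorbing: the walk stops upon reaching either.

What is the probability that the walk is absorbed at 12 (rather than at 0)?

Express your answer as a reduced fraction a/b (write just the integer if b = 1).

Answer: 7/12

Derivation:
Symmetric walk (p = 1/2): the harmonic-function argument gives P(hit 12 before 0 | start at 7) = a/N.
P = 7/12 = 7/12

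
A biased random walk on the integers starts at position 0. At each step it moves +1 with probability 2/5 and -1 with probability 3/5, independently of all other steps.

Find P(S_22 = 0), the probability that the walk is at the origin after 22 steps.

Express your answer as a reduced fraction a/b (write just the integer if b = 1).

To be at 0 after 22 steps: need exactly 11 steps of +1 and 11 of -1.
Number of such sequences: C(22,11) = 705432
Each has probability (2/5)^11 · (3/5)^11 = 362797056/2384185791015625
P = 705432 · 362797056/2384185791015625 = 255928652808192/2384185791015625

Answer: 255928652808192/2384185791015625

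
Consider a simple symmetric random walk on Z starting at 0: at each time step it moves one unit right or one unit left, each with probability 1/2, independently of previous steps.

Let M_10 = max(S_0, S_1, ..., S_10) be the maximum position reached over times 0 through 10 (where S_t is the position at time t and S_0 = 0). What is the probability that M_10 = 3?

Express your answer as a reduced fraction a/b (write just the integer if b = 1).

Let M_10 = max(S_0,...,S_10). Use the reflection principle: for j ≥ 1, #{paths with M_10 ≥ j} = #{S_10 ≥ j} + #{S_10 ≥ j+1}.
By reflection, #{M_10 ≥ 3} = #{S_10 ≥ 3} + #{S_10 ≥ 4} = 176 + 176 = 352.
#{M_10 ≥ 4} = #{S_10 ≥ 4} + #{S_10 ≥ 5} = 176 + 56 = 232.
#{M_10 = 3} = 352 - 232 = 120.
P(M_10 = 3) = 120/1024 = 15/128

Answer: 15/128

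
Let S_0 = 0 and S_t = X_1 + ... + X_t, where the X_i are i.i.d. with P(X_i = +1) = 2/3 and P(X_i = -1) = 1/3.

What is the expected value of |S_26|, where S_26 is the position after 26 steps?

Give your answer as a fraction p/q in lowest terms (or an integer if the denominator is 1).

S_26 takes values m ≡ 0 (mod 2) with |m| ≤ 26; P(S_26=m) = C(26,(26+m)/2) · (2/3)^((26+m)/2) · (1/3)^((26-m)/2).
Distribution: P(S=-26)=1/2541865828329, P(S=-24)=52/2541865828329, P(S=-22)=1300/2541865828329, P(S=-20)=20800/2541865828329, P(S=-18)=239200/2541865828329, P(S=-16)=2104960/2541865828329, P(S=-14)=14734720/2541865828329, P(S=-12)=84198400/2541865828329, P(S=-10)=399942400/2541865828329, P(S=-8)=1599769600/2541865828329, P(S=-6)=5439216640/2541865828329, P(S=-4)=15823175680/2541865828329, P(S=-2)=39557939200/2541865828329, P(S=0)=85201715200/2541865828329, P(S=2)=158231756800/2541865828329, P(S=4)=253170810880/2541865828329, P(S=6)=348109864960/2541865828329, P(S=8)=409541017600/2541865828329, P(S=10)=409541017600/2541865828329, P(S=12)=344876646400/2541865828329, P(S=14)=241413652480/2541865828329, P(S=16)=137950658560/2541865828329, P(S=18)=62704844800/2541865828329, P(S=20)=21810380800/2541865828329, P(S=22)=5452595200/2541865828329, P(S=24)=872415232/2541865828329, P(S=26)=67108864/2541865828329
E[|S_26|] = Σ_m |m|·P(S_26=m) = 22415696964466/2541865828329

Answer: 22415696964466/2541865828329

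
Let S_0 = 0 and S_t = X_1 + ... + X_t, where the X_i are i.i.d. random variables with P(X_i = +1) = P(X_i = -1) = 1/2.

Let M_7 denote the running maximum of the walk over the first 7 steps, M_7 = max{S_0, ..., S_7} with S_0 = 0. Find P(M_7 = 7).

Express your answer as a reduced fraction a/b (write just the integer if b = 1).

Answer: 1/128

Derivation:
Let M_7 = max(S_0,...,S_7). Use the reflection principle: for j ≥ 1, #{paths with M_7 ≥ j} = #{S_7 ≥ j} + #{S_7 ≥ j+1}.
By reflection, #{M_7 ≥ 7} = #{S_7 ≥ 7} + #{S_7 ≥ 8} = 1 + 0 = 1.
#{M_7 ≥ 8} = #{S_7 ≥ 8} + #{S_7 ≥ 9} = 0 + 0 = 0.
#{M_7 = 7} = 1 - 0 = 1.
P(M_7 = 7) = 1/128 = 1/128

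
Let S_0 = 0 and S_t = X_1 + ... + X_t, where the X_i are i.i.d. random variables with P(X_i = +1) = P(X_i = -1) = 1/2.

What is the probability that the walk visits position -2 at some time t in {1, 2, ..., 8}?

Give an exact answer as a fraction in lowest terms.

Count via complement. Let g(t,s) = #length-t paths at position s with S_1..S_t all ≠ -2.
g(t,s) = g(t-1,s-1) + g(t-1,s+1) for s ≠ -2; g(t,-2) = 0.
t=0: g(0,0)=1
t=1: g(1,-1)=1 g(1,1)=1
t=2: g(2,0)=2 g(2,2)=1
t=3: g(3,-1)=2 g(3,1)=3 g(3,3)=1
t=4: g(4,0)=5 g(4,2)=4 g(4,4)=1
t=5: g(5,-1)=5 g(5,1)=9 g(5,3)=5 g(5,5)=1
t=6: g(6,0)=14 g(6,2)=14 g(6,4)=6 g(6,6)=1
t=7: g(7,-1)=14 g(7,1)=28 g(7,3)=20 g(7,5)=7 g(7,7)=1
t=8: g(8,0)=42 g(8,2)=48 g(8,4)=27 g(8,6)=8 g(8,8)=1
Paths never hitting -2: Σ_s g(8,s) = 126
Paths hitting -2: 2^8 - 126 = 130
P = 130/256 = 65/128

Answer: 65/128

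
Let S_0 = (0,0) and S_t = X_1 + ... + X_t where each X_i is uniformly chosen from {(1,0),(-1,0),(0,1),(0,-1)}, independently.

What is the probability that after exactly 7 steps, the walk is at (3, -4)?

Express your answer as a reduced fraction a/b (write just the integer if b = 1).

Let h be the number of horizontal steps (so 7-h are vertical). To end at (3,-4) need (h+3)/2 right-steps and ((7-h)-4)/2 up-steps.
Sum over h with 3 ≤ h ≤ 3, h ≡ 1 (mod 2), 7-h ≡ 0 (mod 2):
h=3: C(7,3)·C(3,3)·C(4,0) = 35·1·1 = 35
Total favorable: 35
Total paths: 4^7 = 16384
P = 35/16384 = 35/16384

Answer: 35/16384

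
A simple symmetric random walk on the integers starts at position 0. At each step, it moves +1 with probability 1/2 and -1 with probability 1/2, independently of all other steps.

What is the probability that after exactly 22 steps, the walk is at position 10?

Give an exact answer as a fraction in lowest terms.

Answer: 74613/4194304

Derivation:
To reach position 10 after 22 steps: need 16 steps of +1 and 6 of -1.
Favorable paths: C(22,16) = 74613
Total paths: 2^22 = 4194304
P = 74613/4194304 = 74613/4194304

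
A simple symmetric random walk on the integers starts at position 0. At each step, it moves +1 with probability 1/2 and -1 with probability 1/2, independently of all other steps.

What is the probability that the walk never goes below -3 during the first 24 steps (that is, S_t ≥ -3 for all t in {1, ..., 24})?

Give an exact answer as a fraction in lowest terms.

Let f(t,s) = #length-t paths at position s with S_1..S_t all ≥ -3.
f(t,s) = f(t-1,s-1) + f(t-1,s+1) for s ≥ -3; f(t,s) = 0 for s < -3.
t=0: f(0,0)=1
t=1: f(1,-1)=1 f(1,1)=1
t=2: f(2,-2)=1 f(2,0)=2 f(2,2)=1
t=3: f(3,-3)=1 f(3,-1)=3 f(3,1)=3 f(3,3)=1
t=4: f(4,-2)=4 f(4,0)=6 f(4,2)=4 f(4,4)=1
t=5: f(5,-3)=4 f(5,-1)=10 f(5,1)=10 f(5,3)=5 f(5,5)=1
t=6: f(6,-2)=14 f(6,0)=20 f(6,2)=15 f(6,4)=6 f(6,6)=1
t=7: f(7,-3)=14 f(7,-1)=34 f(7,1)=35 f(7,3)=21 f(7,5)=7 f(7,7)=1
t=8: f(8,-2)=48 f(8,0)=69 f(8,2)=56 f(8,4)=28 f(8,6)=8 f(8,8)=1
t=9: f(9,-3)=48 f(9,-1)=117 f(9,1)=125 f(9,3)=84 f(9,5)=36 f(9,7)=9 f(9,9)=1
t=10: f(10,-2)=165 f(10,0)=242 f(10,2)=209 f(10,4)=120 f(10,6)=45 f(10,8)=10 f(10,10)=1
t=11: f(11,-3)=165 f(11,-1)=407 f(11,1)=451 f(11,3)=329 f(11,5)=165 f(11,7)=55 f(11,9)=11 f(11,11)=1
t=12: f(12,-2)=572 f(12,0)=858 f(12,2)=780 f(12,4)=494 f(12,6)=220 f(12,8)=66 f(12,10)=12 f(12,12)=1
t=13: f(13,-3)=572 f(13,-1)=1430 f(13,1)=1638 f(13,3)=1274 f(13,5)=714 f(13,7)=286 f(13,9)=78 f(13,11)=13 f(13,13)=1
t=14: f(14,-2)=2002 f(14,0)=3068 f(14,2)=2912 f(14,4)=1988 f(14,6)=1000 f(14,8)=364 f(14,10)=91 f(14,12)=14 f(14,14)=1
t=15: f(15,-3)=2002 f(15,-1)=5070 f(15,1)=5980 f(15,3)=4900 f(15,5)=2988 f(15,7)=1364 f(15,9)=455 f(15,11)=105 f(15,13)=15 f(15,15)=1
t=16: f(16,-2)=7072 f(16,0)=11050 f(16,2)=10880 f(16,4)=7888 f(16,6)=4352 f(16,8)=1819 f(16,10)=560 f(16,12)=120 f(16,14)=16 f(16,16)=1
t=17: f(17,-3)=7072 f(17,-1)=18122 f(17,1)=21930 f(17,3)=18768 f(17,5)=12240 f(17,7)=6171 f(17,9)=2379 f(17,11)=680 f(17,13)=136 f(17,15)=17 f(17,17)=1
t=18: f(18,-2)=25194 f(18,0)=40052 f(18,2)=40698 f(18,4)=31008 f(18,6)=18411 f(18,8)=8550 f(18,10)=3059 f(18,12)=816 f(18,14)=153 f(18,16)=18 f(18,18)=1
t=19: f(19,-3)=25194 f(19,-1)=65246 f(19,1)=80750 f(19,3)=71706 f(19,5)=49419 f(19,7)=26961 f(19,9)=11609 f(19,11)=3875 f(19,13)=969 f(19,15)=171 f(19,17)=19 f(19,19)=1
t=20: f(20,-2)=90440 f(20,0)=145996 f(20,2)=152456 f(20,4)=121125 f(20,6)=76380 f(20,8)=38570 f(20,10)=15484 f(20,12)=4844 f(20,14)=1140 f(20,16)=190 f(20,18)=20 f(20,20)=1
t=21: f(21,-3)=90440 f(21,-1)=236436 f(21,1)=298452 f(21,3)=273581 f(21,5)=197505 f(21,7)=114950 f(21,9)=54054 f(21,11)=20328 f(21,13)=5984 f(21,15)=1330 f(21,17)=210 f(21,19)=21 f(21,21)=1
t=22: f(22,-2)=326876 f(22,0)=534888 f(22,2)=572033 f(22,4)=471086 f(22,6)=312455 f(22,8)=169004 f(22,10)=74382 f(22,12)=26312 f(22,14)=7314 f(22,16)=1540 f(22,18)=231 f(22,20)=22 f(22,22)=1
t=23: f(23,-3)=326876 f(23,-1)=861764 f(23,1)=1106921 f(23,3)=1043119 f(23,5)=783541 f(23,7)=481459 f(23,9)=243386 f(23,11)=100694 f(23,13)=33626 f(23,15)=8854 f(23,17)=1771 f(23,19)=253 f(23,21)=23 f(23,23)=1
t=24: f(24,-2)=1188640 f(24,0)=1968685 f(24,2)=2150040 f(24,4)=1826660 f(24,6)=1265000 f(24,8)=724845 f(24,10)=344080 f(24,12)=134320 f(24,14)=42480 f(24,16)=10625 f(24,18)=2024 f(24,20)=276 f(24,22)=24 f(24,24)=1
Σ_s f(24,s) = 9657700
P = 9657700/16777216 = 2414425/4194304

Answer: 2414425/4194304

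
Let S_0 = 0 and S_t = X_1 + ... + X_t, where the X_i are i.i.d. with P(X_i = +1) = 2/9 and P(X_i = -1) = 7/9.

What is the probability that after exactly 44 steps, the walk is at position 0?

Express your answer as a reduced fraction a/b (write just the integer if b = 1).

Answer: 11501690916391331898165621626545111040/323257909929174534292273980721360271853387

Derivation:
To be at 0 after 44 steps: need exactly 22 steps of +1 and 22 of -1.
Number of such sequences: C(44,22) = 2104098963720
Each has probability (2/9)^22 · (7/9)^22 = 16398978063355821105872896/969773729787523602876821942164080815560161
P = 2104098963720 · 16398978063355821105872896/969773729787523602876821942164080815560161 = 11501690916391331898165621626545111040/323257909929174534292273980721360271853387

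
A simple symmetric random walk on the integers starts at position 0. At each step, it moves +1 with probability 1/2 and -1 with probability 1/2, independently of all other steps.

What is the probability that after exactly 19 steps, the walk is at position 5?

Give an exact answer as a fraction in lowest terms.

Answer: 12597/131072

Derivation:
To reach position 5 after 19 steps: need 12 steps of +1 and 7 of -1.
Favorable paths: C(19,12) = 50388
Total paths: 2^19 = 524288
P = 50388/524288 = 12597/131072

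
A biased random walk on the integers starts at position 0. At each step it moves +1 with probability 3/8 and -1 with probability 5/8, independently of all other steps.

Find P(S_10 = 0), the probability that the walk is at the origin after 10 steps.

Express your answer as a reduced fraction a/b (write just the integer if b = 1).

To be at 0 after 10 steps: need exactly 5 steps of +1 and 5 of -1.
Number of such sequences: C(10,5) = 252
Each has probability (3/8)^5 · (5/8)^5 = 759375/1073741824
P = 252 · 759375/1073741824 = 47840625/268435456

Answer: 47840625/268435456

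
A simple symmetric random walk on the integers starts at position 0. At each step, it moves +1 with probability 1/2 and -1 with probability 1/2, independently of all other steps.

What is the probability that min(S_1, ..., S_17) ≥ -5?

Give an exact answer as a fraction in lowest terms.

Let f(t,s) = #length-t paths at position s with S_1..S_t all ≥ -5.
f(t,s) = f(t-1,s-1) + f(t-1,s+1) for s ≥ -5; f(t,s) = 0 for s < -5.
t=0: f(0,0)=1
t=1: f(1,-1)=1 f(1,1)=1
t=2: f(2,-2)=1 f(2,0)=2 f(2,2)=1
t=3: f(3,-3)=1 f(3,-1)=3 f(3,1)=3 f(3,3)=1
t=4: f(4,-4)=1 f(4,-2)=4 f(4,0)=6 f(4,2)=4 f(4,4)=1
t=5: f(5,-5)=1 f(5,-3)=5 f(5,-1)=10 f(5,1)=10 f(5,3)=5 f(5,5)=1
t=6: f(6,-4)=6 f(6,-2)=15 f(6,0)=20 f(6,2)=15 f(6,4)=6 f(6,6)=1
t=7: f(7,-5)=6 f(7,-3)=21 f(7,-1)=35 f(7,1)=35 f(7,3)=21 f(7,5)=7 f(7,7)=1
t=8: f(8,-4)=27 f(8,-2)=56 f(8,0)=70 f(8,2)=56 f(8,4)=28 f(8,6)=8 f(8,8)=1
t=9: f(9,-5)=27 f(9,-3)=83 f(9,-1)=126 f(9,1)=126 f(9,3)=84 f(9,5)=36 f(9,7)=9 f(9,9)=1
t=10: f(10,-4)=110 f(10,-2)=209 f(10,0)=252 f(10,2)=210 f(10,4)=120 f(10,6)=45 f(10,8)=10 f(10,10)=1
t=11: f(11,-5)=110 f(11,-3)=319 f(11,-1)=461 f(11,1)=462 f(11,3)=330 f(11,5)=165 f(11,7)=55 f(11,9)=11 f(11,11)=1
t=12: f(12,-4)=429 f(12,-2)=780 f(12,0)=923 f(12,2)=792 f(12,4)=495 f(12,6)=220 f(12,8)=66 f(12,10)=12 f(12,12)=1
t=13: f(13,-5)=429 f(13,-3)=1209 f(13,-1)=1703 f(13,1)=1715 f(13,3)=1287 f(13,5)=715 f(13,7)=286 f(13,9)=78 f(13,11)=13 f(13,13)=1
t=14: f(14,-4)=1638 f(14,-2)=2912 f(14,0)=3418 f(14,2)=3002 f(14,4)=2002 f(14,6)=1001 f(14,8)=364 f(14,10)=91 f(14,12)=14 f(14,14)=1
t=15: f(15,-5)=1638 f(15,-3)=4550 f(15,-1)=6330 f(15,1)=6420 f(15,3)=5004 f(15,5)=3003 f(15,7)=1365 f(15,9)=455 f(15,11)=105 f(15,13)=15 f(15,15)=1
t=16: f(16,-4)=6188 f(16,-2)=10880 f(16,0)=12750 f(16,2)=11424 f(16,4)=8007 f(16,6)=4368 f(16,8)=1820 f(16,10)=560 f(16,12)=120 f(16,14)=16 f(16,16)=1
t=17: f(17,-5)=6188 f(17,-3)=17068 f(17,-1)=23630 f(17,1)=24174 f(17,3)=19431 f(17,5)=12375 f(17,7)=6188 f(17,9)=2380 f(17,11)=680 f(17,13)=136 f(17,15)=17 f(17,17)=1
Σ_s f(17,s) = 112268
P = 112268/131072 = 28067/32768

Answer: 28067/32768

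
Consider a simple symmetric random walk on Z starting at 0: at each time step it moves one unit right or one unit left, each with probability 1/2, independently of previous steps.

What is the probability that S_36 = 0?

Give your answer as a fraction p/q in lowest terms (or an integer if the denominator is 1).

To return to 0 after 36 steps: need exactly 18 steps of +1 and 18 of -1.
Favorable paths: C(36,18) = 9075135300
Total paths: 2^36 = 68719476736
P = 9075135300/68719476736 = 2268783825/17179869184

Answer: 2268783825/17179869184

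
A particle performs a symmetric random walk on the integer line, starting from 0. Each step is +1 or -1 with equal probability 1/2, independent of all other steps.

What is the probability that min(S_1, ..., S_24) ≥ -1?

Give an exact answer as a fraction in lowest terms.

Let f(t,s) = #length-t paths at position s with S_1..S_t all ≥ -1.
f(t,s) = f(t-1,s-1) + f(t-1,s+1) for s ≥ -1; f(t,s) = 0 for s < -1.
t=0: f(0,0)=1
t=1: f(1,-1)=1 f(1,1)=1
t=2: f(2,0)=2 f(2,2)=1
t=3: f(3,-1)=2 f(3,1)=3 f(3,3)=1
t=4: f(4,0)=5 f(4,2)=4 f(4,4)=1
t=5: f(5,-1)=5 f(5,1)=9 f(5,3)=5 f(5,5)=1
t=6: f(6,0)=14 f(6,2)=14 f(6,4)=6 f(6,6)=1
t=7: f(7,-1)=14 f(7,1)=28 f(7,3)=20 f(7,5)=7 f(7,7)=1
t=8: f(8,0)=42 f(8,2)=48 f(8,4)=27 f(8,6)=8 f(8,8)=1
t=9: f(9,-1)=42 f(9,1)=90 f(9,3)=75 f(9,5)=35 f(9,7)=9 f(9,9)=1
t=10: f(10,0)=132 f(10,2)=165 f(10,4)=110 f(10,6)=44 f(10,8)=10 f(10,10)=1
t=11: f(11,-1)=132 f(11,1)=297 f(11,3)=275 f(11,5)=154 f(11,7)=54 f(11,9)=11 f(11,11)=1
t=12: f(12,0)=429 f(12,2)=572 f(12,4)=429 f(12,6)=208 f(12,8)=65 f(12,10)=12 f(12,12)=1
t=13: f(13,-1)=429 f(13,1)=1001 f(13,3)=1001 f(13,5)=637 f(13,7)=273 f(13,9)=77 f(13,11)=13 f(13,13)=1
t=14: f(14,0)=1430 f(14,2)=2002 f(14,4)=1638 f(14,6)=910 f(14,8)=350 f(14,10)=90 f(14,12)=14 f(14,14)=1
t=15: f(15,-1)=1430 f(15,1)=3432 f(15,3)=3640 f(15,5)=2548 f(15,7)=1260 f(15,9)=440 f(15,11)=104 f(15,13)=15 f(15,15)=1
t=16: f(16,0)=4862 f(16,2)=7072 f(16,4)=6188 f(16,6)=3808 f(16,8)=1700 f(16,10)=544 f(16,12)=119 f(16,14)=16 f(16,16)=1
t=17: f(17,-1)=4862 f(17,1)=11934 f(17,3)=13260 f(17,5)=9996 f(17,7)=5508 f(17,9)=2244 f(17,11)=663 f(17,13)=135 f(17,15)=17 f(17,17)=1
t=18: f(18,0)=16796 f(18,2)=25194 f(18,4)=23256 f(18,6)=15504 f(18,8)=7752 f(18,10)=2907 f(18,12)=798 f(18,14)=152 f(18,16)=18 f(18,18)=1
t=19: f(19,-1)=16796 f(19,1)=41990 f(19,3)=48450 f(19,5)=38760 f(19,7)=23256 f(19,9)=10659 f(19,11)=3705 f(19,13)=950 f(19,15)=170 f(19,17)=19 f(19,19)=1
t=20: f(20,0)=58786 f(20,2)=90440 f(20,4)=87210 f(20,6)=62016 f(20,8)=33915 f(20,10)=14364 f(20,12)=4655 f(20,14)=1120 f(20,16)=189 f(20,18)=20 f(20,20)=1
t=21: f(21,-1)=58786 f(21,1)=149226 f(21,3)=177650 f(21,5)=149226 f(21,7)=95931 f(21,9)=48279 f(21,11)=19019 f(21,13)=5775 f(21,15)=1309 f(21,17)=209 f(21,19)=21 f(21,21)=1
t=22: f(22,0)=208012 f(22,2)=326876 f(22,4)=326876 f(22,6)=245157 f(22,8)=144210 f(22,10)=67298 f(22,12)=24794 f(22,14)=7084 f(22,16)=1518 f(22,18)=230 f(22,20)=22 f(22,22)=1
t=23: f(23,-1)=208012 f(23,1)=534888 f(23,3)=653752 f(23,5)=572033 f(23,7)=389367 f(23,9)=211508 f(23,11)=92092 f(23,13)=31878 f(23,15)=8602 f(23,17)=1748 f(23,19)=252 f(23,21)=23 f(23,23)=1
t=24: f(24,0)=742900 f(24,2)=1188640 f(24,4)=1225785 f(24,6)=961400 f(24,8)=600875 f(24,10)=303600 f(24,12)=123970 f(24,14)=40480 f(24,16)=10350 f(24,18)=2000 f(24,20)=275 f(24,22)=24 f(24,24)=1
Σ_s f(24,s) = 5200300
P = 5200300/16777216 = 1300075/4194304

Answer: 1300075/4194304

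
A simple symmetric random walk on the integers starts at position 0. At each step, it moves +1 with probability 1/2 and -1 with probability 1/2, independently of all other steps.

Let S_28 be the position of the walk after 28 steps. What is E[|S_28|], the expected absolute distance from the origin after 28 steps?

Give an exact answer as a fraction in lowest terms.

S_28 takes values m ≡ 0 (mod 2) with |m| ≤ 28; P(S_28=m) = C(28,(28+m)/2)/2^28.
Total paths: 2^28 = 268435456
Distribution: P(S=-28)=1/268435456, P(S=-26)=28/268435456, P(S=-24)=378/268435456, P(S=-22)=3276/268435456, P(S=-20)=20475/268435456, P(S=-18)=98280/268435456, P(S=-16)=376740/268435456, P(S=-14)=1184040/268435456, P(S=-12)=3108105/268435456, P(S=-10)=6906900/268435456, P(S=-8)=13123110/268435456, P(S=-6)=21474180/268435456, P(S=-4)=30421755/268435456, P(S=-2)=37442160/268435456, P(S=0)=40116600/268435456, P(S=2)=37442160/268435456, P(S=4)=30421755/268435456, P(S=6)=21474180/268435456, P(S=8)=13123110/268435456, P(S=10)=6906900/268435456, P(S=12)=3108105/268435456, P(S=14)=1184040/268435456, P(S=16)=376740/268435456, P(S=18)=98280/268435456, P(S=20)=20475/268435456, P(S=22)=3276/268435456, P(S=24)=378/268435456, P(S=26)=28/268435456, P(S=28)=1/268435456
E[|S_28|] = Σ_m |m|·P(S_28=m) = 1123264800/268435456 = 35102025/8388608

Answer: 35102025/8388608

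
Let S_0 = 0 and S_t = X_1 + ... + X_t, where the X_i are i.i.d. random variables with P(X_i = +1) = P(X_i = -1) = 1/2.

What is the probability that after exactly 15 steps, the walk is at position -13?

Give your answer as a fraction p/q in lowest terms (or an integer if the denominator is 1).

To reach position -13 after 15 steps: need 1 step of +1 and 14 of -1.
Favorable paths: C(15,1) = 15
Total paths: 2^15 = 32768
P = 15/32768 = 15/32768

Answer: 15/32768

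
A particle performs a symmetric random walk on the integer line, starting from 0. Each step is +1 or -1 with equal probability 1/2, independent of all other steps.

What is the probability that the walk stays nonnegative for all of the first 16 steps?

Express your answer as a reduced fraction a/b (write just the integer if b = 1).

Answer: 6435/32768

Derivation:
Let f(t,s) = #length-t paths at position s with S_1..S_t all ≥ 0.
f(t,s) = f(t-1,s-1) + f(t-1,s+1) for s ≥ 0; f(t,s) = 0 for s < 0.
t=0: f(0,0)=1
t=1: f(1,1)=1
t=2: f(2,0)=1 f(2,2)=1
t=3: f(3,1)=2 f(3,3)=1
t=4: f(4,0)=2 f(4,2)=3 f(4,4)=1
t=5: f(5,1)=5 f(5,3)=4 f(5,5)=1
t=6: f(6,0)=5 f(6,2)=9 f(6,4)=5 f(6,6)=1
t=7: f(7,1)=14 f(7,3)=14 f(7,5)=6 f(7,7)=1
t=8: f(8,0)=14 f(8,2)=28 f(8,4)=20 f(8,6)=7 f(8,8)=1
t=9: f(9,1)=42 f(9,3)=48 f(9,5)=27 f(9,7)=8 f(9,9)=1
t=10: f(10,0)=42 f(10,2)=90 f(10,4)=75 f(10,6)=35 f(10,8)=9 f(10,10)=1
t=11: f(11,1)=132 f(11,3)=165 f(11,5)=110 f(11,7)=44 f(11,9)=10 f(11,11)=1
t=12: f(12,0)=132 f(12,2)=297 f(12,4)=275 f(12,6)=154 f(12,8)=54 f(12,10)=11 f(12,12)=1
t=13: f(13,1)=429 f(13,3)=572 f(13,5)=429 f(13,7)=208 f(13,9)=65 f(13,11)=12 f(13,13)=1
t=14: f(14,0)=429 f(14,2)=1001 f(14,4)=1001 f(14,6)=637 f(14,8)=273 f(14,10)=77 f(14,12)=13 f(14,14)=1
t=15: f(15,1)=1430 f(15,3)=2002 f(15,5)=1638 f(15,7)=910 f(15,9)=350 f(15,11)=90 f(15,13)=14 f(15,15)=1
t=16: f(16,0)=1430 f(16,2)=3432 f(16,4)=3640 f(16,6)=2548 f(16,8)=1260 f(16,10)=440 f(16,12)=104 f(16,14)=15 f(16,16)=1
Σ_s f(16,s) = 12870
P = 12870/65536 = 6435/32768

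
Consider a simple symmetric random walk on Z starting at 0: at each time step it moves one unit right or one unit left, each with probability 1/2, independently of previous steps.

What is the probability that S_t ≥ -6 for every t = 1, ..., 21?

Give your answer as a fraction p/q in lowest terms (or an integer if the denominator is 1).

Answer: 227069/262144

Derivation:
Let f(t,s) = #length-t paths at position s with S_1..S_t all ≥ -6.
f(t,s) = f(t-1,s-1) + f(t-1,s+1) for s ≥ -6; f(t,s) = 0 for s < -6.
t=0: f(0,0)=1
t=1: f(1,-1)=1 f(1,1)=1
t=2: f(2,-2)=1 f(2,0)=2 f(2,2)=1
t=3: f(3,-3)=1 f(3,-1)=3 f(3,1)=3 f(3,3)=1
t=4: f(4,-4)=1 f(4,-2)=4 f(4,0)=6 f(4,2)=4 f(4,4)=1
t=5: f(5,-5)=1 f(5,-3)=5 f(5,-1)=10 f(5,1)=10 f(5,3)=5 f(5,5)=1
t=6: f(6,-6)=1 f(6,-4)=6 f(6,-2)=15 f(6,0)=20 f(6,2)=15 f(6,4)=6 f(6,6)=1
t=7: f(7,-5)=7 f(7,-3)=21 f(7,-1)=35 f(7,1)=35 f(7,3)=21 f(7,5)=7 f(7,7)=1
t=8: f(8,-6)=7 f(8,-4)=28 f(8,-2)=56 f(8,0)=70 f(8,2)=56 f(8,4)=28 f(8,6)=8 f(8,8)=1
t=9: f(9,-5)=35 f(9,-3)=84 f(9,-1)=126 f(9,1)=126 f(9,3)=84 f(9,5)=36 f(9,7)=9 f(9,9)=1
t=10: f(10,-6)=35 f(10,-4)=119 f(10,-2)=210 f(10,0)=252 f(10,2)=210 f(10,4)=120 f(10,6)=45 f(10,8)=10 f(10,10)=1
t=11: f(11,-5)=154 f(11,-3)=329 f(11,-1)=462 f(11,1)=462 f(11,3)=330 f(11,5)=165 f(11,7)=55 f(11,9)=11 f(11,11)=1
t=12: f(12,-6)=154 f(12,-4)=483 f(12,-2)=791 f(12,0)=924 f(12,2)=792 f(12,4)=495 f(12,6)=220 f(12,8)=66 f(12,10)=12 f(12,12)=1
t=13: f(13,-5)=637 f(13,-3)=1274 f(13,-1)=1715 f(13,1)=1716 f(13,3)=1287 f(13,5)=715 f(13,7)=286 f(13,9)=78 f(13,11)=13 f(13,13)=1
t=14: f(14,-6)=637 f(14,-4)=1911 f(14,-2)=2989 f(14,0)=3431 f(14,2)=3003 f(14,4)=2002 f(14,6)=1001 f(14,8)=364 f(14,10)=91 f(14,12)=14 f(14,14)=1
t=15: f(15,-5)=2548 f(15,-3)=4900 f(15,-1)=6420 f(15,1)=6434 f(15,3)=5005 f(15,5)=3003 f(15,7)=1365 f(15,9)=455 f(15,11)=105 f(15,13)=15 f(15,15)=1
t=16: f(16,-6)=2548 f(16,-4)=7448 f(16,-2)=11320 f(16,0)=12854 f(16,2)=11439 f(16,4)=8008 f(16,6)=4368 f(16,8)=1820 f(16,10)=560 f(16,12)=120 f(16,14)=16 f(16,16)=1
t=17: f(17,-5)=9996 f(17,-3)=18768 f(17,-1)=24174 f(17,1)=24293 f(17,3)=19447 f(17,5)=12376 f(17,7)=6188 f(17,9)=2380 f(17,11)=680 f(17,13)=136 f(17,15)=17 f(17,17)=1
t=18: f(18,-6)=9996 f(18,-4)=28764 f(18,-2)=42942 f(18,0)=48467 f(18,2)=43740 f(18,4)=31823 f(18,6)=18564 f(18,8)=8568 f(18,10)=3060 f(18,12)=816 f(18,14)=153 f(18,16)=18 f(18,18)=1
t=19: f(19,-5)=38760 f(19,-3)=71706 f(19,-1)=91409 f(19,1)=92207 f(19,3)=75563 f(19,5)=50387 f(19,7)=27132 f(19,9)=11628 f(19,11)=3876 f(19,13)=969 f(19,15)=171 f(19,17)=19 f(19,19)=1
t=20: f(20,-6)=38760 f(20,-4)=110466 f(20,-2)=163115 f(20,0)=183616 f(20,2)=167770 f(20,4)=125950 f(20,6)=77519 f(20,8)=38760 f(20,10)=15504 f(20,12)=4845 f(20,14)=1140 f(20,16)=190 f(20,18)=20 f(20,20)=1
t=21: f(21,-5)=149226 f(21,-3)=273581 f(21,-1)=346731 f(21,1)=351386 f(21,3)=293720 f(21,5)=203469 f(21,7)=116279 f(21,9)=54264 f(21,11)=20349 f(21,13)=5985 f(21,15)=1330 f(21,17)=210 f(21,19)=21 f(21,21)=1
Σ_s f(21,s) = 1816552
P = 1816552/2097152 = 227069/262144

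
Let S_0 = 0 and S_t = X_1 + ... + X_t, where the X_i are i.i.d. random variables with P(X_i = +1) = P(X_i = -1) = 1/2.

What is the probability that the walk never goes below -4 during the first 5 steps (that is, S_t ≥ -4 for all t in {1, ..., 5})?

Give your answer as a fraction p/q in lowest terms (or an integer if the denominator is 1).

Answer: 31/32

Derivation:
Let f(t,s) = #length-t paths at position s with S_1..S_t all ≥ -4.
f(t,s) = f(t-1,s-1) + f(t-1,s+1) for s ≥ -4; f(t,s) = 0 for s < -4.
t=0: f(0,0)=1
t=1: f(1,-1)=1 f(1,1)=1
t=2: f(2,-2)=1 f(2,0)=2 f(2,2)=1
t=3: f(3,-3)=1 f(3,-1)=3 f(3,1)=3 f(3,3)=1
t=4: f(4,-4)=1 f(4,-2)=4 f(4,0)=6 f(4,2)=4 f(4,4)=1
t=5: f(5,-3)=5 f(5,-1)=10 f(5,1)=10 f(5,3)=5 f(5,5)=1
Σ_s f(5,s) = 31
P = 31/32 = 31/32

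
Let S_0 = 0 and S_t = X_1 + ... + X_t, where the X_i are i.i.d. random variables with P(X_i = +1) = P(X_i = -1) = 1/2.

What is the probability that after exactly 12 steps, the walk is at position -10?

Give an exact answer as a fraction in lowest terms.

To reach position -10 after 12 steps: need 1 step of +1 and 11 of -1.
Favorable paths: C(12,1) = 12
Total paths: 2^12 = 4096
P = 12/4096 = 3/1024

Answer: 3/1024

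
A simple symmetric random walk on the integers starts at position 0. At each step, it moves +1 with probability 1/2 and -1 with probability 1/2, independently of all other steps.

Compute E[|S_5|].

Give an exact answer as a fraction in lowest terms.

S_5 takes values m ≡ 1 (mod 2) with |m| ≤ 5; P(S_5=m) = C(5,(5+m)/2)/2^5.
Total paths: 2^5 = 32
Distribution: P(S=-5)=1/32, P(S=-3)=5/32, P(S=-1)=10/32, P(S=1)=10/32, P(S=3)=5/32, P(S=5)=1/32
E[|S_5|] = Σ_m |m|·P(S_5=m) = 60/32 = 15/8

Answer: 15/8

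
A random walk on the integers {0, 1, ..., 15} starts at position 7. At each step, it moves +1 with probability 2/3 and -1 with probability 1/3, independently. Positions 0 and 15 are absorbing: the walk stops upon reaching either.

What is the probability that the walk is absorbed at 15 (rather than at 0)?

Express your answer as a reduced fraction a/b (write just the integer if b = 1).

Biased walk: p = 2/3, q = 1/3, r = q/p = 1/2
Gambler's ruin: P(hit 15 before 0 | start at 7) = (1 - r^a)/(1 - r^N)
r^7 = 1/128; r^15 = 1/32768
P = (1 - 1/128) / (1 - 1/32768) = 127/128 / 32767/32768 = 32512/32767

Answer: 32512/32767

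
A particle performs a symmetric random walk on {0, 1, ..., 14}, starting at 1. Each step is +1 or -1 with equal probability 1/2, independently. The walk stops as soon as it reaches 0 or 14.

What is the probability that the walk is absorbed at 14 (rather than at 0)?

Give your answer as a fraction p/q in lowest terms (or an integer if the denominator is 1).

Answer: 1/14

Derivation:
Symmetric walk (p = 1/2): the harmonic-function argument gives P(hit 14 before 0 | start at 1) = a/N.
P = 1/14 = 1/14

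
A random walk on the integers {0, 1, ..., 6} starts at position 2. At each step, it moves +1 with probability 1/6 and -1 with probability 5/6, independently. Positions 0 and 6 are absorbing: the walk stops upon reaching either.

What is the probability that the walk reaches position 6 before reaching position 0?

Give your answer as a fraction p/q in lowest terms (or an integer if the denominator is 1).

Biased walk: p = 1/6, q = 5/6, r = q/p = 5
Gambler's ruin: P(hit 6 before 0 | start at 2) = (1 - r^a)/(1 - r^N)
r^2 = 25; r^6 = 15625
P = (1 - 25) / (1 - 15625) = -24 / -15624 = 1/651

Answer: 1/651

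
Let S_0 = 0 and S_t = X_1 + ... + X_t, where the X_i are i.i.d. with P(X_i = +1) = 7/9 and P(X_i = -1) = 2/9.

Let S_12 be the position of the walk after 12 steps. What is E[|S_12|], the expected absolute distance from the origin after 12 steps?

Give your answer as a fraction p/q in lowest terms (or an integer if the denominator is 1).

S_12 takes values m ≡ 0 (mod 2) with |m| ≤ 12; P(S_12=m) = C(12,(12+m)/2) · (7/9)^((12+m)/2) · (2/9)^((12-m)/2).
Distribution: P(S=-12)=4096/282429536481, P(S=-10)=57344/94143178827, P(S=-8)=1103872/94143178827, P(S=-6)=38635520/282429536481, P(S=-4)=33806080/31381059609, P(S=-2)=189314048/31381059609, P(S=0)=2319097088/94143178827, P(S=2)=2319097088/31381059609, P(S=4)=5073024880/31381059609, P(S=6)=71022348320/282429536481, P(S=8)=24857821912/94143178827, P(S=10)=15818613944/94143178827, P(S=12)=13841287201/282429536481
E[|S_12|] = Σ_m |m|·P(S_12=m) = 210292563452/31381059609

Answer: 210292563452/31381059609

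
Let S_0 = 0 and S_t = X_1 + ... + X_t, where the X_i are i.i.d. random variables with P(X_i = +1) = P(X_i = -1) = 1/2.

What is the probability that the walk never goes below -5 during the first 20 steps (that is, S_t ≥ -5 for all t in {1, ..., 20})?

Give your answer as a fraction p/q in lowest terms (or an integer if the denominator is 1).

Let f(t,s) = #length-t paths at position s with S_1..S_t all ≥ -5.
f(t,s) = f(t-1,s-1) + f(t-1,s+1) for s ≥ -5; f(t,s) = 0 for s < -5.
t=0: f(0,0)=1
t=1: f(1,-1)=1 f(1,1)=1
t=2: f(2,-2)=1 f(2,0)=2 f(2,2)=1
t=3: f(3,-3)=1 f(3,-1)=3 f(3,1)=3 f(3,3)=1
t=4: f(4,-4)=1 f(4,-2)=4 f(4,0)=6 f(4,2)=4 f(4,4)=1
t=5: f(5,-5)=1 f(5,-3)=5 f(5,-1)=10 f(5,1)=10 f(5,3)=5 f(5,5)=1
t=6: f(6,-4)=6 f(6,-2)=15 f(6,0)=20 f(6,2)=15 f(6,4)=6 f(6,6)=1
t=7: f(7,-5)=6 f(7,-3)=21 f(7,-1)=35 f(7,1)=35 f(7,3)=21 f(7,5)=7 f(7,7)=1
t=8: f(8,-4)=27 f(8,-2)=56 f(8,0)=70 f(8,2)=56 f(8,4)=28 f(8,6)=8 f(8,8)=1
t=9: f(9,-5)=27 f(9,-3)=83 f(9,-1)=126 f(9,1)=126 f(9,3)=84 f(9,5)=36 f(9,7)=9 f(9,9)=1
t=10: f(10,-4)=110 f(10,-2)=209 f(10,0)=252 f(10,2)=210 f(10,4)=120 f(10,6)=45 f(10,8)=10 f(10,10)=1
t=11: f(11,-5)=110 f(11,-3)=319 f(11,-1)=461 f(11,1)=462 f(11,3)=330 f(11,5)=165 f(11,7)=55 f(11,9)=11 f(11,11)=1
t=12: f(12,-4)=429 f(12,-2)=780 f(12,0)=923 f(12,2)=792 f(12,4)=495 f(12,6)=220 f(12,8)=66 f(12,10)=12 f(12,12)=1
t=13: f(13,-5)=429 f(13,-3)=1209 f(13,-1)=1703 f(13,1)=1715 f(13,3)=1287 f(13,5)=715 f(13,7)=286 f(13,9)=78 f(13,11)=13 f(13,13)=1
t=14: f(14,-4)=1638 f(14,-2)=2912 f(14,0)=3418 f(14,2)=3002 f(14,4)=2002 f(14,6)=1001 f(14,8)=364 f(14,10)=91 f(14,12)=14 f(14,14)=1
t=15: f(15,-5)=1638 f(15,-3)=4550 f(15,-1)=6330 f(15,1)=6420 f(15,3)=5004 f(15,5)=3003 f(15,7)=1365 f(15,9)=455 f(15,11)=105 f(15,13)=15 f(15,15)=1
t=16: f(16,-4)=6188 f(16,-2)=10880 f(16,0)=12750 f(16,2)=11424 f(16,4)=8007 f(16,6)=4368 f(16,8)=1820 f(16,10)=560 f(16,12)=120 f(16,14)=16 f(16,16)=1
t=17: f(17,-5)=6188 f(17,-3)=17068 f(17,-1)=23630 f(17,1)=24174 f(17,3)=19431 f(17,5)=12375 f(17,7)=6188 f(17,9)=2380 f(17,11)=680 f(17,13)=136 f(17,15)=17 f(17,17)=1
t=18: f(18,-4)=23256 f(18,-2)=40698 f(18,0)=47804 f(18,2)=43605 f(18,4)=31806 f(18,6)=18563 f(18,8)=8568 f(18,10)=3060 f(18,12)=816 f(18,14)=153 f(18,16)=18 f(18,18)=1
t=19: f(19,-5)=23256 f(19,-3)=63954 f(19,-1)=88502 f(19,1)=91409 f(19,3)=75411 f(19,5)=50369 f(19,7)=27131 f(19,9)=11628 f(19,11)=3876 f(19,13)=969 f(19,15)=171 f(19,17)=19 f(19,19)=1
t=20: f(20,-4)=87210 f(20,-2)=152456 f(20,0)=179911 f(20,2)=166820 f(20,4)=125780 f(20,6)=77500 f(20,8)=38759 f(20,10)=15504 f(20,12)=4845 f(20,14)=1140 f(20,16)=190 f(20,18)=20 f(20,20)=1
Σ_s f(20,s) = 850136
P = 850136/1048576 = 106267/131072

Answer: 106267/131072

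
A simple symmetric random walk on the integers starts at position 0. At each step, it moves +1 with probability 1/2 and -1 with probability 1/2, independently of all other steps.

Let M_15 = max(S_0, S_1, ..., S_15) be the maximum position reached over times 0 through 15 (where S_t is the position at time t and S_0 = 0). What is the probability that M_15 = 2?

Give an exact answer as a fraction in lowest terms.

Let M_15 = max(S_0,...,S_15). Use the reflection principle: for j ≥ 1, #{paths with M_15 ≥ j} = #{S_15 ≥ j} + #{S_15 ≥ j+1}.
By reflection, #{M_15 ≥ 2} = #{S_15 ≥ 2} + #{S_15 ≥ 3} = 9949 + 9949 = 19898.
#{M_15 ≥ 3} = #{S_15 ≥ 3} + #{S_15 ≥ 4} = 9949 + 4944 = 14893.
#{M_15 = 2} = 19898 - 14893 = 5005.
P(M_15 = 2) = 5005/32768 = 5005/32768

Answer: 5005/32768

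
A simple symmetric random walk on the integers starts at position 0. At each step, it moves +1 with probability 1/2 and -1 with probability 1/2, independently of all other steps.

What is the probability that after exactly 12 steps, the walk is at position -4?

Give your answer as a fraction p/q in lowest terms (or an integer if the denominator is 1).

Answer: 495/4096

Derivation:
To reach position -4 after 12 steps: need 4 steps of +1 and 8 of -1.
Favorable paths: C(12,4) = 495
Total paths: 2^12 = 4096
P = 495/4096 = 495/4096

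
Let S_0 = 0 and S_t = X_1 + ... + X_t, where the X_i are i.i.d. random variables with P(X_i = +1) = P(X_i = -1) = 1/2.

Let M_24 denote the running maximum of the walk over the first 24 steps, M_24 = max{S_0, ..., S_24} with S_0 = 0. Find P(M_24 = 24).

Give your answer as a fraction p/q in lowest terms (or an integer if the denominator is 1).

Answer: 1/16777216

Derivation:
Let M_24 = max(S_0,...,S_24). Use the reflection principle: for j ≥ 1, #{paths with M_24 ≥ j} = #{S_24 ≥ j} + #{S_24 ≥ j+1}.
By reflection, #{M_24 ≥ 24} = #{S_24 ≥ 24} + #{S_24 ≥ 25} = 1 + 0 = 1.
#{M_24 ≥ 25} = #{S_24 ≥ 25} + #{S_24 ≥ 26} = 0 + 0 = 0.
#{M_24 = 24} = 1 - 0 = 1.
P(M_24 = 24) = 1/16777216 = 1/16777216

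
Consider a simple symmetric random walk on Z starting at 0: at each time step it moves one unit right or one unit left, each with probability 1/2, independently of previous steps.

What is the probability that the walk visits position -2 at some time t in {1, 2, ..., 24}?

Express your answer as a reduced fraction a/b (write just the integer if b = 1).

Answer: 2894229/4194304

Derivation:
Count via complement. Let g(t,s) = #length-t paths at position s with S_1..S_t all ≠ -2.
g(t,s) = g(t-1,s-1) + g(t-1,s+1) for s ≠ -2; g(t,-2) = 0.
t=0: g(0,0)=1
t=1: g(1,-1)=1 g(1,1)=1
t=2: g(2,0)=2 g(2,2)=1
t=3: g(3,-1)=2 g(3,1)=3 g(3,3)=1
t=4: g(4,0)=5 g(4,2)=4 g(4,4)=1
t=5: g(5,-1)=5 g(5,1)=9 g(5,3)=5 g(5,5)=1
t=6: g(6,0)=14 g(6,2)=14 g(6,4)=6 g(6,6)=1
t=7: g(7,-1)=14 g(7,1)=28 g(7,3)=20 g(7,5)=7 g(7,7)=1
t=8: g(8,0)=42 g(8,2)=48 g(8,4)=27 g(8,6)=8 g(8,8)=1
t=9: g(9,-1)=42 g(9,1)=90 g(9,3)=75 g(9,5)=35 g(9,7)=9 g(9,9)=1
t=10: g(10,0)=132 g(10,2)=165 g(10,4)=110 g(10,6)=44 g(10,8)=10 g(10,10)=1
t=11: g(11,-1)=132 g(11,1)=297 g(11,3)=275 g(11,5)=154 g(11,7)=54 g(11,9)=11 g(11,11)=1
t=12: g(12,0)=429 g(12,2)=572 g(12,4)=429 g(12,6)=208 g(12,8)=65 g(12,10)=12 g(12,12)=1
t=13: g(13,-1)=429 g(13,1)=1001 g(13,3)=1001 g(13,5)=637 g(13,7)=273 g(13,9)=77 g(13,11)=13 g(13,13)=1
t=14: g(14,0)=1430 g(14,2)=2002 g(14,4)=1638 g(14,6)=910 g(14,8)=350 g(14,10)=90 g(14,12)=14 g(14,14)=1
t=15: g(15,-1)=1430 g(15,1)=3432 g(15,3)=3640 g(15,5)=2548 g(15,7)=1260 g(15,9)=440 g(15,11)=104 g(15,13)=15 g(15,15)=1
t=16: g(16,0)=4862 g(16,2)=7072 g(16,4)=6188 g(16,6)=3808 g(16,8)=1700 g(16,10)=544 g(16,12)=119 g(16,14)=16 g(16,16)=1
t=17: g(17,-1)=4862 g(17,1)=11934 g(17,3)=13260 g(17,5)=9996 g(17,7)=5508 g(17,9)=2244 g(17,11)=663 g(17,13)=135 g(17,15)=17 g(17,17)=1
t=18: g(18,0)=16796 g(18,2)=25194 g(18,4)=23256 g(18,6)=15504 g(18,8)=7752 g(18,10)=2907 g(18,12)=798 g(18,14)=152 g(18,16)=18 g(18,18)=1
t=19: g(19,-1)=16796 g(19,1)=41990 g(19,3)=48450 g(19,5)=38760 g(19,7)=23256 g(19,9)=10659 g(19,11)=3705 g(19,13)=950 g(19,15)=170 g(19,17)=19 g(19,19)=1
t=20: g(20,0)=58786 g(20,2)=90440 g(20,4)=87210 g(20,6)=62016 g(20,8)=33915 g(20,10)=14364 g(20,12)=4655 g(20,14)=1120 g(20,16)=189 g(20,18)=20 g(20,20)=1
t=21: g(21,-1)=58786 g(21,1)=149226 g(21,3)=177650 g(21,5)=149226 g(21,7)=95931 g(21,9)=48279 g(21,11)=19019 g(21,13)=5775 g(21,15)=1309 g(21,17)=209 g(21,19)=21 g(21,21)=1
t=22: g(22,0)=208012 g(22,2)=326876 g(22,4)=326876 g(22,6)=245157 g(22,8)=144210 g(22,10)=67298 g(22,12)=24794 g(22,14)=7084 g(22,16)=1518 g(22,18)=230 g(22,20)=22 g(22,22)=1
t=23: g(23,-1)=208012 g(23,1)=534888 g(23,3)=653752 g(23,5)=572033 g(23,7)=389367 g(23,9)=211508 g(23,11)=92092 g(23,13)=31878 g(23,15)=8602 g(23,17)=1748 g(23,19)=252 g(23,21)=23 g(23,23)=1
t=24: g(24,0)=742900 g(24,2)=1188640 g(24,4)=1225785 g(24,6)=961400 g(24,8)=600875 g(24,10)=303600 g(24,12)=123970 g(24,14)=40480 g(24,16)=10350 g(24,18)=2000 g(24,20)=275 g(24,22)=24 g(24,24)=1
Paths never hitting -2: Σ_s g(24,s) = 5200300
Paths hitting -2: 2^24 - 5200300 = 11576916
P = 11576916/16777216 = 2894229/4194304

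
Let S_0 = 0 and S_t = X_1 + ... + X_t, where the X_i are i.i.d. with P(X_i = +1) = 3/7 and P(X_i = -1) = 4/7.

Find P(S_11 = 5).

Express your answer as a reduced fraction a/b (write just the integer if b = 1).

Answer: 69284160/1977326743

Derivation:
To reach position 5 after 11 steps: need 8 steps of +1 and 3 steps of -1.
Number of such sequences: C(11,8) = 165
Each has probability (3/7)^8 · (4/7)^3 = 419904/1977326743
P = 165 · 419904/1977326743 = 69284160/1977326743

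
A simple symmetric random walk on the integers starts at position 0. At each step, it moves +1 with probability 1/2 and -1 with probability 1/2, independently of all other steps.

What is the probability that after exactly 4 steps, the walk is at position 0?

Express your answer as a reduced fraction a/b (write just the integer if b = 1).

Answer: 3/8

Derivation:
To reach position 0 after 4 steps: need 2 steps of +1 and 2 of -1.
Favorable paths: C(4,2) = 6
Total paths: 2^4 = 16
P = 6/16 = 3/8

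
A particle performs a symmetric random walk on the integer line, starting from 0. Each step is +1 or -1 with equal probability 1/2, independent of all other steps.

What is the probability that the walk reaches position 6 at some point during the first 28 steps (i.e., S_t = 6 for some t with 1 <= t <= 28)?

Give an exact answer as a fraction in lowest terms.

Answer: 35558423/134217728

Derivation:
Count via complement. Let g(t,s) = #length-t paths at position s with S_1..S_t all ≠ 6.
g(t,s) = g(t-1,s-1) + g(t-1,s+1) for s ≠ 6; g(t,6) = 0.
t=0: g(0,0)=1
t=1: g(1,-1)=1 g(1,1)=1
t=2: g(2,-2)=1 g(2,0)=2 g(2,2)=1
t=3: g(3,-3)=1 g(3,-1)=3 g(3,1)=3 g(3,3)=1
t=4: g(4,-4)=1 g(4,-2)=4 g(4,0)=6 g(4,2)=4 g(4,4)=1
t=5: g(5,-5)=1 g(5,-3)=5 g(5,-1)=10 g(5,1)=10 g(5,3)=5 g(5,5)=1
t=6: g(6,-6)=1 g(6,-4)=6 g(6,-2)=15 g(6,0)=20 g(6,2)=15 g(6,4)=6
t=7: g(7,-7)=1 g(7,-5)=7 g(7,-3)=21 g(7,-1)=35 g(7,1)=35 g(7,3)=21 g(7,5)=6
t=8: g(8,-8)=1 g(8,-6)=8 g(8,-4)=28 g(8,-2)=56 g(8,0)=70 g(8,2)=56 g(8,4)=27
t=9: g(9,-9)=1 g(9,-7)=9 g(9,-5)=36 g(9,-3)=84 g(9,-1)=126 g(9,1)=126 g(9,3)=83 g(9,5)=27
t=10: g(10,-10)=1 g(10,-8)=10 g(10,-6)=45 g(10,-4)=120 g(10,-2)=210 g(10,0)=252 g(10,2)=209 g(10,4)=110
t=11: g(11,-11)=1 g(11,-9)=11 g(11,-7)=55 g(11,-5)=165 g(11,-3)=330 g(11,-1)=462 g(11,1)=461 g(11,3)=319 g(11,5)=110
t=12: g(12,-12)=1 g(12,-10)=12 g(12,-8)=66 g(12,-6)=220 g(12,-4)=495 g(12,-2)=792 g(12,0)=923 g(12,2)=780 g(12,4)=429
t=13: g(13,-13)=1 g(13,-11)=13 g(13,-9)=78 g(13,-7)=286 g(13,-5)=715 g(13,-3)=1287 g(13,-1)=1715 g(13,1)=1703 g(13,3)=1209 g(13,5)=429
t=14: g(14,-14)=1 g(14,-12)=14 g(14,-10)=91 g(14,-8)=364 g(14,-6)=1001 g(14,-4)=2002 g(14,-2)=3002 g(14,0)=3418 g(14,2)=2912 g(14,4)=1638
t=15: g(15,-15)=1 g(15,-13)=15 g(15,-11)=105 g(15,-9)=455 g(15,-7)=1365 g(15,-5)=3003 g(15,-3)=5004 g(15,-1)=6420 g(15,1)=6330 g(15,3)=4550 g(15,5)=1638
t=16: g(16,-16)=1 g(16,-14)=16 g(16,-12)=120 g(16,-10)=560 g(16,-8)=1820 g(16,-6)=4368 g(16,-4)=8007 g(16,-2)=11424 g(16,0)=12750 g(16,2)=10880 g(16,4)=6188
t=17: g(17,-17)=1 g(17,-15)=17 g(17,-13)=136 g(17,-11)=680 g(17,-9)=2380 g(17,-7)=6188 g(17,-5)=12375 g(17,-3)=19431 g(17,-1)=24174 g(17,1)=23630 g(17,3)=17068 g(17,5)=6188
t=18: g(18,-18)=1 g(18,-16)=18 g(18,-14)=153 g(18,-12)=816 g(18,-10)=3060 g(18,-8)=8568 g(18,-6)=18563 g(18,-4)=31806 g(18,-2)=43605 g(18,0)=47804 g(18,2)=40698 g(18,4)=23256
t=19: g(19,-19)=1 g(19,-17)=19 g(19,-15)=171 g(19,-13)=969 g(19,-11)=3876 g(19,-9)=11628 g(19,-7)=27131 g(19,-5)=50369 g(19,-3)=75411 g(19,-1)=91409 g(19,1)=88502 g(19,3)=63954 g(19,5)=23256
t=20: g(20,-20)=1 g(20,-18)=20 g(20,-16)=190 g(20,-14)=1140 g(20,-12)=4845 g(20,-10)=15504 g(20,-8)=38759 g(20,-6)=77500 g(20,-4)=125780 g(20,-2)=166820 g(20,0)=179911 g(20,2)=152456 g(20,4)=87210
t=21: g(21,-21)=1 g(21,-19)=21 g(21,-17)=210 g(21,-15)=1330 g(21,-13)=5985 g(21,-11)=20349 g(21,-9)=54263 g(21,-7)=116259 g(21,-5)=203280 g(21,-3)=292600 g(21,-1)=346731 g(21,1)=332367 g(21,3)=239666 g(21,5)=87210
t=22: g(22,-22)=1 g(22,-20)=22 g(22,-18)=231 g(22,-16)=1540 g(22,-14)=7315 g(22,-12)=26334 g(22,-10)=74612 g(22,-8)=170522 g(22,-6)=319539 g(22,-4)=495880 g(22,-2)=639331 g(22,0)=679098 g(22,2)=572033 g(22,4)=326876
t=23: g(23,-23)=1 g(23,-21)=23 g(23,-19)=253 g(23,-17)=1771 g(23,-15)=8855 g(23,-13)=33649 g(23,-11)=100946 g(23,-9)=245134 g(23,-7)=490061 g(23,-5)=815419 g(23,-3)=1135211 g(23,-1)=1318429 g(23,1)=1251131 g(23,3)=898909 g(23,5)=326876
t=24: g(24,-24)=1 g(24,-22)=24 g(24,-20)=276 g(24,-18)=2024 g(24,-16)=10626 g(24,-14)=42504 g(24,-12)=134595 g(24,-10)=346080 g(24,-8)=735195 g(24,-6)=1305480 g(24,-4)=1950630 g(24,-2)=2453640 g(24,0)=2569560 g(24,2)=2150040 g(24,4)=1225785
t=25: g(25,-25)=1 g(25,-23)=25 g(25,-21)=300 g(25,-19)=2300 g(25,-17)=12650 g(25,-15)=53130 g(25,-13)=177099 g(25,-11)=480675 g(25,-9)=1081275 g(25,-7)=2040675 g(25,-5)=3256110 g(25,-3)=4404270 g(25,-1)=5023200 g(25,1)=4719600 g(25,3)=3375825 g(25,5)=1225785
t=26: g(26,-26)=1 g(26,-24)=26 g(26,-22)=325 g(26,-20)=2600 g(26,-18)=14950 g(26,-16)=65780 g(26,-14)=230229 g(26,-12)=657774 g(26,-10)=1561950 g(26,-8)=3121950 g(26,-6)=5296785 g(26,-4)=7660380 g(26,-2)=9427470 g(26,0)=9742800 g(26,2)=8095425 g(26,4)=4601610
t=27: g(27,-27)=1 g(27,-25)=27 g(27,-23)=351 g(27,-21)=2925 g(27,-19)=17550 g(27,-17)=80730 g(27,-15)=296009 g(27,-13)=888003 g(27,-11)=2219724 g(27,-9)=4683900 g(27,-7)=8418735 g(27,-5)=12957165 g(27,-3)=17087850 g(27,-1)=19170270 g(27,1)=17838225 g(27,3)=12697035 g(27,5)=4601610
t=28: g(28,-28)=1 g(28,-26)=28 g(28,-24)=378 g(28,-22)=3276 g(28,-20)=20475 g(28,-18)=98280 g(28,-16)=376739 g(28,-14)=1184012 g(28,-12)=3107727 g(28,-10)=6903624 g(28,-8)=13102635 g(28,-6)=21375900 g(28,-4)=30045015 g(28,-2)=36258120 g(28,0)=37008495 g(28,2)=30535260 g(28,4)=17298645
Paths never hitting 6: Σ_s g(28,s) = 197318610
Paths hitting 6: 2^28 - 197318610 = 71116846
P = 71116846/268435456 = 35558423/134217728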